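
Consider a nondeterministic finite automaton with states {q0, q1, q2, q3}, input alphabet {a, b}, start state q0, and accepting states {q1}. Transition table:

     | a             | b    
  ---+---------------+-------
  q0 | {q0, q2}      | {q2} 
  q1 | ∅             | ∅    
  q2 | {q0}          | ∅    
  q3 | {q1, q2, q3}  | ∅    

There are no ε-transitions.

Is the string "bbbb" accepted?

No

Start in {q0}.
Read 'b': q0→{q2}; now {q2}.
Read 'b': q2→∅; now ∅.
The set is empty and remains empty for the remaining 2 symbols.
The final set ∅ contains no accepting state.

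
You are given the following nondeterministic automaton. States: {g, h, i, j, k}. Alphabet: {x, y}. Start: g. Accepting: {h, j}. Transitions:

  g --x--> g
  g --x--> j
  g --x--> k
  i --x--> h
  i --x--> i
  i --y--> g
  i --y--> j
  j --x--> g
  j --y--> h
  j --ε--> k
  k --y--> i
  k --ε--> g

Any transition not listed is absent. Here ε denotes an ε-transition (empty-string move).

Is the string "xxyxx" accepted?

Yes

Start in {g}.
Read 'x': g→{g, j, k}; now {g, j, k}.
Read 'x': g→{g, j, k}, j→{g}, k→∅; now {g, j, k}.
Read 'y': g→∅, j→{h}, k→{i}; now {h, i}.
Read 'x': h→∅, i→{h, i}; now {h, i}.
Read 'x': h→∅, i→{h, i}; now {h, i}.
The final set {h, i} contains the accepting state h.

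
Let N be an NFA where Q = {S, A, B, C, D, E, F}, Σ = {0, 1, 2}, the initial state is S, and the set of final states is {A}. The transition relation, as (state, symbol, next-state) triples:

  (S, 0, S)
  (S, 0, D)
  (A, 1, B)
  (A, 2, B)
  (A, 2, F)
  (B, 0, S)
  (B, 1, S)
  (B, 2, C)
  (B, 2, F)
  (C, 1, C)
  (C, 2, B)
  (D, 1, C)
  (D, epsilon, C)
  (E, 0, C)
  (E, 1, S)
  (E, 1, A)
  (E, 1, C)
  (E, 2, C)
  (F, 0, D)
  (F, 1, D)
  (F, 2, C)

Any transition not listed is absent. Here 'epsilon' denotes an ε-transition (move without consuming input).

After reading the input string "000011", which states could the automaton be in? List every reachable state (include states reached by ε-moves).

Start in {S}.
Read '0': S→{S, D}; union {S, D}; ε-closure = {S, C, D}.
Read '0': S→{S, D}, C→∅, D→∅; union {S, D}; ε-closure = {S, C, D}.
Read '0': S→{S, D}, C→∅, D→∅; union {S, D}; ε-closure = {S, C, D}.
Read '0': S→{S, D}, C→∅, D→∅; union {S, D}; ε-closure = {S, C, D}.
Read '1': S→∅, C→{C}, D→{C}; now {C}.
Read '1': C→{C}; now {C}.

{C}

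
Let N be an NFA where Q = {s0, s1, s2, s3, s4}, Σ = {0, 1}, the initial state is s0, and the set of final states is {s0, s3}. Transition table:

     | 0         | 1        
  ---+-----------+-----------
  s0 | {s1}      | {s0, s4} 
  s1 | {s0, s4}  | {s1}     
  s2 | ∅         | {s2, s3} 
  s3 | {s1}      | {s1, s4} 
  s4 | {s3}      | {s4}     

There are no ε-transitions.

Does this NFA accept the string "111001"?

Start in {s0}.
Read '1': {s0} → {s0, s4}.
Read '1': {s0, s4} → {s0, s4}.
Read '1': {s0, s4} → {s0, s4}.
Read '0': {s0, s4} → {s1, s3}.
Read '0': {s1, s3} → {s0, s1, s4}.
Read '1': {s0, s1, s4} → {s0, s1, s4}.
The final set {s0, s1, s4} contains the accepting state s0.

Yes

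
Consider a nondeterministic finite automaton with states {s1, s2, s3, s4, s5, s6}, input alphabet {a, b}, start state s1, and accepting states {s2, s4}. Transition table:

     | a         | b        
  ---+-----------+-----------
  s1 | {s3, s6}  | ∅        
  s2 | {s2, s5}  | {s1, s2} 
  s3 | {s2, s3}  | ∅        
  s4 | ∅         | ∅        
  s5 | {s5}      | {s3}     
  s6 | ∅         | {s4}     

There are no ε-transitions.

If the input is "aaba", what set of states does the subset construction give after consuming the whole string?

{s2, s3, s5, s6}

Start in {s1}.
Read 'a': s1→{s3, s6}; now {s3, s6}.
Read 'a': s3→{s2, s3}, s6→∅; now {s2, s3}.
Read 'b': s2→{s1, s2}, s3→∅; now {s1, s2}.
Read 'a': s1→{s3, s6}, s2→{s2, s5}; now {s2, s3, s5, s6}.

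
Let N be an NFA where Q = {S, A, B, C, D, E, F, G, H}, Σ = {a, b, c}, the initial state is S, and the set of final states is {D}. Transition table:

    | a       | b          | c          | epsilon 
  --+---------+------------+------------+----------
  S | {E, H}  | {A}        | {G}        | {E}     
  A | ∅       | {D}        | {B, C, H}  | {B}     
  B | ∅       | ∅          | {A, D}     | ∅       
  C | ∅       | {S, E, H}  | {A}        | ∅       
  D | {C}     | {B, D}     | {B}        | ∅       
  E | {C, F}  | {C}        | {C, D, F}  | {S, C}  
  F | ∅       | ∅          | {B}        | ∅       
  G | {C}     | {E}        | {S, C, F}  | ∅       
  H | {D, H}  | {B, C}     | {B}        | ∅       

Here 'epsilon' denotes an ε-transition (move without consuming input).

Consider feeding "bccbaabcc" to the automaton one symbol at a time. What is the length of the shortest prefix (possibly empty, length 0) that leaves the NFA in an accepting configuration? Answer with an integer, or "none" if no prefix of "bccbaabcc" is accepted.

Start: ε-closure({S}) = {S, C, E}.
Read 'b': S→{A}, C→{S, E, H}, E→{C}; union {S, A, C, E, H}; ε-closure = {S, A, B, C, E, H}.
Read 'c': S→{G}, A→{B, C, H}, B→{A, D}, C→{A}, E→{C, D, F}, H→{B}; now {A, B, C, D, F, G, H}.
None of the earlier sets intersect F, but {A, B, C, D, F, G, H} does.

2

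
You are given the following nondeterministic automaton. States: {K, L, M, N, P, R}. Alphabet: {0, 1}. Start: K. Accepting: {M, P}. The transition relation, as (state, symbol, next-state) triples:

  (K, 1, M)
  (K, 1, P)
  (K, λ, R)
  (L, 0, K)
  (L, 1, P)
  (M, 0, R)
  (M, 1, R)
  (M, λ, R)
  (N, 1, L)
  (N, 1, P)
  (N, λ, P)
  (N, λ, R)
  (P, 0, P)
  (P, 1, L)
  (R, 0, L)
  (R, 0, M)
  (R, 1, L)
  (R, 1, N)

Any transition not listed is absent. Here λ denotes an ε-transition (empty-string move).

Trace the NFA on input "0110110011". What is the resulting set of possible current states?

Start: ε-closure({K}) = {K, R}.
Read '0': K→∅, R→{L, M}; union {L, M}; ε-closure = {L, M, R}.
Read '1': L→{P}, M→{R}, R→{L, N}; now {L, N, P, R}.
Read '1': L→{P}, N→{L, P}, P→{L}, R→{L, N}; union {L, N, P}; ε-closure = {L, N, P, R}.
Read '0': L→{K}, N→∅, P→{P}, R→{L, M}; union {K, L, M, P}; ε-closure = {K, L, M, P, R}.
Read '1': K→{M, P}, L→{P}, M→{R}, P→{L}, R→{L, N}; now {L, M, N, P, R}.
Read '1': L→{P}, M→{R}, N→{L, P}, P→{L}, R→{L, N}; now {L, N, P, R}.
Read '0': L→{K}, N→∅, P→{P}, R→{L, M}; union {K, L, M, P}; ε-closure = {K, L, M, P, R}.
Read '0': K→∅, L→{K}, M→{R}, P→{P}, R→{L, M}; now {K, L, M, P, R}.
Read '1': K→{M, P}, L→{P}, M→{R}, P→{L}, R→{L, N}; now {L, M, N, P, R}.
Read '1': L→{P}, M→{R}, N→{L, P}, P→{L}, R→{L, N}; now {L, N, P, R}.

{L, N, P, R}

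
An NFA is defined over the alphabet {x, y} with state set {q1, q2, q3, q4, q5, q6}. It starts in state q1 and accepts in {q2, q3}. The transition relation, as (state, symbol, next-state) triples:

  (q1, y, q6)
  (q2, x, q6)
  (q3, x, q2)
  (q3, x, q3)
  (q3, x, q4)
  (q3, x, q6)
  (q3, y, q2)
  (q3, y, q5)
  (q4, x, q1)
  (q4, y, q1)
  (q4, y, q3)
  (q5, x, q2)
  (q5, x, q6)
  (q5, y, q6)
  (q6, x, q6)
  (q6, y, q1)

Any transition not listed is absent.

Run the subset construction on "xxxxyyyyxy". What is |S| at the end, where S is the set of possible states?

Start in {q1}.
Read 'x': q1→∅; now ∅.
The set is empty and remains empty for the remaining 9 symbols.
That set has 0 states.

0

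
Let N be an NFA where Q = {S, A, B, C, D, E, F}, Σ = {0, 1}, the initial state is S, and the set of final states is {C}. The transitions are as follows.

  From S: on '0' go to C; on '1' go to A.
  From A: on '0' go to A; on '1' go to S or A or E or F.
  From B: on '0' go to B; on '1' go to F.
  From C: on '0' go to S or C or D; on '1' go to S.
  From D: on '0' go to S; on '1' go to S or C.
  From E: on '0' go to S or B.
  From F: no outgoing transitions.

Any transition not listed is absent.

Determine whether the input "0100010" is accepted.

Yes

Start in {S}.
Read '0': {S} → {C}.
Read '1': {C} → {S}.
Read '0': {S} → {C}.
Read '0': {C} → {S, C, D}.
Read '0': {S, C, D} → {S, C, D}.
Read '1': {S, C, D} → {S, A, C}.
Read '0': {S, A, C} → {S, A, C, D}.
The final set {S, A, C, D} contains the accepting state C.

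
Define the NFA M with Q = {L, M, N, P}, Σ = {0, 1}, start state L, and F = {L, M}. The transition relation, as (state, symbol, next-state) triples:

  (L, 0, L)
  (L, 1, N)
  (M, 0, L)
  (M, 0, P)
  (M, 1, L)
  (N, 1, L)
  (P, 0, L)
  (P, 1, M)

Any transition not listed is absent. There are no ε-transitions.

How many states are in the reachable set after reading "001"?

1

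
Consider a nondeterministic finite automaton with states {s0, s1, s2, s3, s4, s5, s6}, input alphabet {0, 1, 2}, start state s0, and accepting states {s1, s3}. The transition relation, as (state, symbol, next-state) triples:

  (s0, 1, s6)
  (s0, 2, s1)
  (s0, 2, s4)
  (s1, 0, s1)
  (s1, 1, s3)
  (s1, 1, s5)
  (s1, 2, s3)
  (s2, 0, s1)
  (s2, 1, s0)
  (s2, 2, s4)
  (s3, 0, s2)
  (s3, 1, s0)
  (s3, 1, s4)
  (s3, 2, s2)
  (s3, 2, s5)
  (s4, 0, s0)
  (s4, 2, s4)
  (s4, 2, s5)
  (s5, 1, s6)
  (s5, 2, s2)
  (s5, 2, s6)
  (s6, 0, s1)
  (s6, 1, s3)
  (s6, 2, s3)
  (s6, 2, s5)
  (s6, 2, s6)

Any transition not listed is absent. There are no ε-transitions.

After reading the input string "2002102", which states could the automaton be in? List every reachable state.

Start in {s0}.
Read '2': {s0} → {s1, s4}.
Read '0': {s1, s4} → {s0, s1}.
Read '0': {s0, s1} → {s1}.
Read '2': {s1} → {s3}.
Read '1': {s3} → {s0, s4}.
Read '0': {s0, s4} → {s0}.
Read '2': {s0} → {s1, s4}.

{s1, s4}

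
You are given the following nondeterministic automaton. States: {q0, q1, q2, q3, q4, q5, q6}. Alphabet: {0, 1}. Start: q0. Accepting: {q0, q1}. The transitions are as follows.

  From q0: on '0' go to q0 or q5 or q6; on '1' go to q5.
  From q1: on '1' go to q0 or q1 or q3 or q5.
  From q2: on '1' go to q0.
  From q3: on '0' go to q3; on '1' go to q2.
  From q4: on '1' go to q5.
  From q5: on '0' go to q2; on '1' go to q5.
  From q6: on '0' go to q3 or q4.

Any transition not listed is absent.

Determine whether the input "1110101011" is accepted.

No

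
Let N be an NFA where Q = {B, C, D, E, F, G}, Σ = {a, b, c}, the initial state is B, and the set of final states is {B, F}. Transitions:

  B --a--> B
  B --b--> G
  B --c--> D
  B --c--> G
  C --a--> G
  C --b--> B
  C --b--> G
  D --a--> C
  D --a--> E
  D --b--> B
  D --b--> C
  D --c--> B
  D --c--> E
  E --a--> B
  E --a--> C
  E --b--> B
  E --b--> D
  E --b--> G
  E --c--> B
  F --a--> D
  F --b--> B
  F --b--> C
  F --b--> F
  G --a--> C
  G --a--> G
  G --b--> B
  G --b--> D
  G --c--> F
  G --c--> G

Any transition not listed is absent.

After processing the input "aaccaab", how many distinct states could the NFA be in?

3

Start in {B}.
Read 'a': B→{B}; now {B}.
Read 'a': B→{B}; now {B}.
Read 'c': B→{D, G}; now {D, G}.
Read 'c': D→{B, E}, G→{F, G}; now {B, E, F, G}.
Read 'a': B→{B}, E→{B, C}, F→{D}, G→{C, G}; now {B, C, D, G}.
Read 'a': B→{B}, C→{G}, D→{C, E}, G→{C, G}; now {B, C, E, G}.
Read 'b': B→{G}, C→{B, G}, E→{B, D, G}, G→{B, D}; now {B, D, G}.
That set has 3 states.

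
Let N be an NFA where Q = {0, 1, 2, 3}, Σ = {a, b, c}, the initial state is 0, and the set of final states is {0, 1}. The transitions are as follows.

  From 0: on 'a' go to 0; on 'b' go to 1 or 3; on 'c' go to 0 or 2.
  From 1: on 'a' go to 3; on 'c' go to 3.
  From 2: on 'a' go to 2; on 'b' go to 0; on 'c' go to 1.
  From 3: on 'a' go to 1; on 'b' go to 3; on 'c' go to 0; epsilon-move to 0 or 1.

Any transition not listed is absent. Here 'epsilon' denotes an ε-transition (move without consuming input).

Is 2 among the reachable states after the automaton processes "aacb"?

Start in {0}.
Read 'a': 0→{0}; now {0}.
Read 'a': 0→{0}; now {0}.
Read 'c': 0→{0, 2}; now {0, 2}.
Read 'b': 0→{1, 3}, 2→{0}; now {0, 1, 3}.
State 2 is not in {0, 1, 3}.

No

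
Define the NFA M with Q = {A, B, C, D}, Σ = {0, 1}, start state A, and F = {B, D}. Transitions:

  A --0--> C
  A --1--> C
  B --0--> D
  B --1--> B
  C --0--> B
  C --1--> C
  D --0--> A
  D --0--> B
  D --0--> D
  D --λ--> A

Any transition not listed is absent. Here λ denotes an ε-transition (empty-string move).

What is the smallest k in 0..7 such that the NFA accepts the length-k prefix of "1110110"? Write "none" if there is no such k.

Start in {A}.
Read '1': A→{C}; now {C}.
Read '1': C→{C}; now {C}.
Read '1': C→{C}; now {C}.
Read '0': C→{B}; now {B}.
None of the earlier sets intersect F, but {B} does.

4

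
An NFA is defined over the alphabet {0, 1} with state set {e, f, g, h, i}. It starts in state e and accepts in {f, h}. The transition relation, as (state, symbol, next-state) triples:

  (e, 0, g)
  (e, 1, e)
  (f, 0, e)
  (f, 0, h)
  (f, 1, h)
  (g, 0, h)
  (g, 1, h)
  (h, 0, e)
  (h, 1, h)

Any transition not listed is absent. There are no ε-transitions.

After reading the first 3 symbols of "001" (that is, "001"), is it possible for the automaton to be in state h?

Yes

Start in {e}.
Read '0': e→{g}; now {g}.
Read '0': g→{h}; now {h}.
Read '1': h→{h}; now {h}.
State h is in {h}.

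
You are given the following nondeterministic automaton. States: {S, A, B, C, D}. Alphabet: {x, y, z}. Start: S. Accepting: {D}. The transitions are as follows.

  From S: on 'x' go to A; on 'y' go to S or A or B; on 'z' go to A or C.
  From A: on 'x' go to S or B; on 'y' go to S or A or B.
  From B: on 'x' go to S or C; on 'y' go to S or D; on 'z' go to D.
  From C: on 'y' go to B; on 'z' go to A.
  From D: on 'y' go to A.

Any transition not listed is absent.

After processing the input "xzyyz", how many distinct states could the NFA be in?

0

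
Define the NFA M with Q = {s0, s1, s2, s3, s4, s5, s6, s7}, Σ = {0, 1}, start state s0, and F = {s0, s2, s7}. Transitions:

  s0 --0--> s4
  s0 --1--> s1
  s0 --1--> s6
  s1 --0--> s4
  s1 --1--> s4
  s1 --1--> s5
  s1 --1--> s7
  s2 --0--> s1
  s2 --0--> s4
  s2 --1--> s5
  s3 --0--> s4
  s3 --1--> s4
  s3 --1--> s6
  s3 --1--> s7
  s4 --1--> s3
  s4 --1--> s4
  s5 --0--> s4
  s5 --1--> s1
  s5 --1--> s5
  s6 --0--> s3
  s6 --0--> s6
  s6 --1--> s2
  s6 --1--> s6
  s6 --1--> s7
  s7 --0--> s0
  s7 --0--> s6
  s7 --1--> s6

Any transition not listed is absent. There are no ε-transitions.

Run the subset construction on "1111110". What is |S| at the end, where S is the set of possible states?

5

Start in {s0}.
Read '1': s0→{s1, s6}; now {s1, s6}.
Read '1': s1→{s4, s5, s7}, s6→{s2, s6, s7}; now {s2, s4, s5, s6, s7}.
Read '1': s2→{s5}, s4→{s3, s4}, s5→{s1, s5}, s6→{s2, s6, s7}, s7→{s6}; now {s1, s2, s3, s4, s5, s6, s7}.
Read '1': s1→{s4, s5, s7}, s2→{s5}, s3→{s4, s6, s7}, s4→{s3, s4}, s5→{s1, s5}, s6→{s2, s6, s7}, s7→{s6}; now {s1, s2, s3, s4, s5, s6, s7}.
Read '1': s1→{s4, s5, s7}, s2→{s5}, s3→{s4, s6, s7}, s4→{s3, s4}, s5→{s1, s5}, s6→{s2, s6, s7}, s7→{s6}; now {s1, s2, s3, s4, s5, s6, s7}.
Read '1': s1→{s4, s5, s7}, s2→{s5}, s3→{s4, s6, s7}, s4→{s3, s4}, s5→{s1, s5}, s6→{s2, s6, s7}, s7→{s6}; now {s1, s2, s3, s4, s5, s6, s7}.
Read '0': s1→{s4}, s2→{s1, s4}, s3→{s4}, s4→∅, s5→{s4}, s6→{s3, s6}, s7→{s0, s6}; now {s0, s1, s3, s4, s6}.
That set has 5 states.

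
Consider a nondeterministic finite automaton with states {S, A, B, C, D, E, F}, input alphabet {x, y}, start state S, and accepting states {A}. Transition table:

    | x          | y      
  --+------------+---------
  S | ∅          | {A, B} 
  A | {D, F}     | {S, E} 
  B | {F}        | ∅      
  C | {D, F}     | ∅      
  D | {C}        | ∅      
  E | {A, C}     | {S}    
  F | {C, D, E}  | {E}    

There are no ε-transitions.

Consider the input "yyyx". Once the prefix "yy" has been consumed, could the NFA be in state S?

Yes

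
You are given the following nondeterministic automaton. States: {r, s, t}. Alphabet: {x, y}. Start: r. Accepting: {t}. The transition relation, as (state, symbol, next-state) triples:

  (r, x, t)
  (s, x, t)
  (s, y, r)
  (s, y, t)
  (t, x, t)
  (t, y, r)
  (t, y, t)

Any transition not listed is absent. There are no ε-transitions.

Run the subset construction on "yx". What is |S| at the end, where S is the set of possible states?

0

Start in {r}.
Read 'y': {r} → ∅.
The set is empty and remains empty for the remaining 1 symbol.
That set has 0 states.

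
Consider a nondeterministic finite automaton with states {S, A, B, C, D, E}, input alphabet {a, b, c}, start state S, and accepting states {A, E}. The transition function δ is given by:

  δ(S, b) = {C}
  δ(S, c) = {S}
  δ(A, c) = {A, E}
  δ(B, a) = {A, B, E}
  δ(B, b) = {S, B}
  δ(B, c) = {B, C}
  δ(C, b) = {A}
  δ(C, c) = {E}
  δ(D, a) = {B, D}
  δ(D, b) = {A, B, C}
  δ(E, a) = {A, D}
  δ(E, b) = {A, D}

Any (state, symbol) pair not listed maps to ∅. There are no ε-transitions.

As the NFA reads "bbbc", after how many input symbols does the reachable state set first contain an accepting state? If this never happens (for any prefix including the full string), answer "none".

Start in {S}.
Read 'b': {S} → {C}.
Read 'b': {C} → {A}.
None of the earlier sets intersect F, but {A} does.

2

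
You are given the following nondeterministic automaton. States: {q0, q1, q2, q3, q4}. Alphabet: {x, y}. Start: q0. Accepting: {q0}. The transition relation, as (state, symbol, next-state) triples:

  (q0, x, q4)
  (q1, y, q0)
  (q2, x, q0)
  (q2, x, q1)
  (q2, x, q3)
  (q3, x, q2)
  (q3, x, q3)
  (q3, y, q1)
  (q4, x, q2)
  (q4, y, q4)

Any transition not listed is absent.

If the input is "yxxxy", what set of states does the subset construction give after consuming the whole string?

∅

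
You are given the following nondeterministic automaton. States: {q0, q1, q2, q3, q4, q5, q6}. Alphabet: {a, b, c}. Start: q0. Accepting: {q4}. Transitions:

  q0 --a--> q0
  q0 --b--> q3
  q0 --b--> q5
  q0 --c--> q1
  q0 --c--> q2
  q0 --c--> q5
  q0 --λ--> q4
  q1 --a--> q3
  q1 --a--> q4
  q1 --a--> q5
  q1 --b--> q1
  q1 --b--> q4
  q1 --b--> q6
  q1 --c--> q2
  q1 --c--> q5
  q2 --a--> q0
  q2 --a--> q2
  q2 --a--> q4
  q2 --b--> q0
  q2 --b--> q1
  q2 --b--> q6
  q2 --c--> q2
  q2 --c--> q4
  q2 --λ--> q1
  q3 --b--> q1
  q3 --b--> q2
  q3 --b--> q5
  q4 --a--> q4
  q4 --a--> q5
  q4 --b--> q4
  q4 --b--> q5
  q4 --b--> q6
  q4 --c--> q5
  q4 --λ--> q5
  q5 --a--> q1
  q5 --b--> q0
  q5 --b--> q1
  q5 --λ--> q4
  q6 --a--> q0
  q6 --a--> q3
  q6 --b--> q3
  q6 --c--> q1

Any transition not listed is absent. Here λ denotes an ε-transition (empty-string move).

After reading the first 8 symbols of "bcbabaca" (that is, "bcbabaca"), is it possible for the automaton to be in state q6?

Start: ε-closure({q0}) = {q0, q4, q5}.
Read 'b': {q0, q4, q5} → {q0, q1, q3, q4, q5, q6}.
Read 'c': {q0, q1, q3, q4, q5, q6} → {q1, q2, q4, q5}.
Read 'b': {q1, q2, q4, q5} → {q0, q1, q4, q5, q6}.
Read 'a': {q0, q1, q4, q5, q6} → {q0, q1, q3, q4, q5}.
Read 'b': {q0, q1, q3, q4, q5} → {q0, q1, q2, q3, q4, q5, q6}.
Read 'a': {q0, q1, q2, q3, q4, q5, q6} → {q0, q1, q2, q3, q4, q5}.
Read 'c': {q0, q1, q2, q3, q4, q5} → {q1, q2, q4, q5}.
Read 'a': {q1, q2, q4, q5} → {q0, q1, q2, q3, q4, q5}.
State q6 is not in {q0, q1, q2, q3, q4, q5}.

No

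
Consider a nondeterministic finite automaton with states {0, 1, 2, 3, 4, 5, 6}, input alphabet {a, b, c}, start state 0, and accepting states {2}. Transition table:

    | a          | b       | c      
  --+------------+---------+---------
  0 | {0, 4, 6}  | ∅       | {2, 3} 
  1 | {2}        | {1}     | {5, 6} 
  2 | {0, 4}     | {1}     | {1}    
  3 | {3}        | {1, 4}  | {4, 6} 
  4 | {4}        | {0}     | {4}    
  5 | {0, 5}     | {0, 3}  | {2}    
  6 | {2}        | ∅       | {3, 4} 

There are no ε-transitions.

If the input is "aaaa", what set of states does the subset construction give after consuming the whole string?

{0, 2, 4, 6}

Start in {0}.
Read 'a': 0→{0, 4, 6}; now {0, 4, 6}.
Read 'a': 0→{0, 4, 6}, 4→{4}, 6→{2}; now {0, 2, 4, 6}.
Read 'a': 0→{0, 4, 6}, 2→{0, 4}, 4→{4}, 6→{2}; now {0, 2, 4, 6}.
Read 'a': 0→{0, 4, 6}, 2→{0, 4}, 4→{4}, 6→{2}; now {0, 2, 4, 6}.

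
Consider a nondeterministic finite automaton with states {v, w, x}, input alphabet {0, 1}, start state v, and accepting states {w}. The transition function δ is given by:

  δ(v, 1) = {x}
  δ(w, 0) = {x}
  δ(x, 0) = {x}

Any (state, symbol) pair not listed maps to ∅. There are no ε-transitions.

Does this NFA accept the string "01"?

No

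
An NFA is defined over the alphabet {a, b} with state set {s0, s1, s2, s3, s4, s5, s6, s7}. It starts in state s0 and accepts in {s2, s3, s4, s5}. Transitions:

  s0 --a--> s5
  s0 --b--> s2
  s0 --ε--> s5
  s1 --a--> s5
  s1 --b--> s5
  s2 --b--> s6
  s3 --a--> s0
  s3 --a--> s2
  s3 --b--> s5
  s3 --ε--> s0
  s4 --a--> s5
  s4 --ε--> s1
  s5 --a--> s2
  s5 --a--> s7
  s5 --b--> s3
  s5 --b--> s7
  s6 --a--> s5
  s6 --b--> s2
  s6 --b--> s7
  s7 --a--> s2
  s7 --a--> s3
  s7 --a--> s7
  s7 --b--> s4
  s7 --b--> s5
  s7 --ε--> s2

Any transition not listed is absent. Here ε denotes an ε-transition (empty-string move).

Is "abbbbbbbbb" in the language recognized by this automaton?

Yes

Start: ε-closure({s0}) = {s0, s5}.
Read 'a': s0→{s5}, s5→{s2, s7}; now {s2, s5, s7}.
Read 'b': s2→{s6}, s5→{s3, s7}, s7→{s4, s5}; union {s3, s4, s5, s6, s7}; ε-closure = {s0, s1, s2, s3, s4, s5, s6, s7}.
Read 'b': s0→{s2}, s1→{s5}, s2→{s6}, s3→{s5}, s4→∅, s5→{s3, s7}, s6→{s2, s7}, s7→{s4, s5}; union {s2, s3, s4, s5, s6, s7}; ε-closure = {s0, s1, s2, s3, s4, s5, s6, s7}.
Read 'b': s0→{s2}, s1→{s5}, s2→{s6}, s3→{s5}, s4→∅, s5→{s3, s7}, s6→{s2, s7}, s7→{s4, s5}; union {s2, s3, s4, s5, s6, s7}; ε-closure = {s0, s1, s2, s3, s4, s5, s6, s7}.
Read 'b': s0→{s2}, s1→{s5}, s2→{s6}, s3→{s5}, s4→∅, s5→{s3, s7}, s6→{s2, s7}, s7→{s4, s5}; union {s2, s3, s4, s5, s6, s7}; ε-closure = {s0, s1, s2, s3, s4, s5, s6, s7}.
Read 'b': s0→{s2}, s1→{s5}, s2→{s6}, s3→{s5}, s4→∅, s5→{s3, s7}, s6→{s2, s7}, s7→{s4, s5}; union {s2, s3, s4, s5, s6, s7}; ε-closure = {s0, s1, s2, s3, s4, s5, s6, s7}.
Read 'b': s0→{s2}, s1→{s5}, s2→{s6}, s3→{s5}, s4→∅, s5→{s3, s7}, s6→{s2, s7}, s7→{s4, s5}; union {s2, s3, s4, s5, s6, s7}; ε-closure = {s0, s1, s2, s3, s4, s5, s6, s7}.
Read 'b': s0→{s2}, s1→{s5}, s2→{s6}, s3→{s5}, s4→∅, s5→{s3, s7}, s6→{s2, s7}, s7→{s4, s5}; union {s2, s3, s4, s5, s6, s7}; ε-closure = {s0, s1, s2, s3, s4, s5, s6, s7}.
Read 'b': s0→{s2}, s1→{s5}, s2→{s6}, s3→{s5}, s4→∅, s5→{s3, s7}, s6→{s2, s7}, s7→{s4, s5}; union {s2, s3, s4, s5, s6, s7}; ε-closure = {s0, s1, s2, s3, s4, s5, s6, s7}.
Read 'b': s0→{s2}, s1→{s5}, s2→{s6}, s3→{s5}, s4→∅, s5→{s3, s7}, s6→{s2, s7}, s7→{s4, s5}; union {s2, s3, s4, s5, s6, s7}; ε-closure = {s0, s1, s2, s3, s4, s5, s6, s7}.
The final set {s0, s1, s2, s3, s4, s5, s6, s7} contains the accepting states s2, s3, s4, s5.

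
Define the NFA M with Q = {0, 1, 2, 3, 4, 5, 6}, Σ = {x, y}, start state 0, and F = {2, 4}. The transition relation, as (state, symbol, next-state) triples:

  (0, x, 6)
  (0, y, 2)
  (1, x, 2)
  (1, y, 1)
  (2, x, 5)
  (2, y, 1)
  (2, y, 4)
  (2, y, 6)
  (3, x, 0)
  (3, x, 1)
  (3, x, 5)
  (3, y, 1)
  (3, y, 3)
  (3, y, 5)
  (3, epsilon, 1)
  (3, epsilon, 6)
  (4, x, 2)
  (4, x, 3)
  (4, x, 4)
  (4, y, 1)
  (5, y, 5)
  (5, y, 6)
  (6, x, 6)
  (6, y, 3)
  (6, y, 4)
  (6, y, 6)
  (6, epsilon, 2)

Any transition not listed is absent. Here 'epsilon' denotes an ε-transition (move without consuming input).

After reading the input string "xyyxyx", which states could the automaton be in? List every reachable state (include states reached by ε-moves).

{0, 1, 2, 3, 4, 5, 6}

Start in {0}.
Read 'x': 0→{6}; union {6}; ε-closure = {2, 6}.
Read 'y': 2→{1, 4, 6}, 6→{3, 4, 6}; union {1, 3, 4, 6}; ε-closure = {1, 2, 3, 4, 6}.
Read 'y': 1→{1}, 2→{1, 4, 6}, 3→{1, 3, 5}, 4→{1}, 6→{3, 4, 6}; union {1, 3, 4, 5, 6}; ε-closure = {1, 2, 3, 4, 5, 6}.
Read 'x': 1→{2}, 2→{5}, 3→{0, 1, 5}, 4→{2, 3, 4}, 5→∅, 6→{6}; now {0, 1, 2, 3, 4, 5, 6}.
Read 'y': 0→{2}, 1→{1}, 2→{1, 4, 6}, 3→{1, 3, 5}, 4→{1}, 5→{5, 6}, 6→{3, 4, 6}; now {1, 2, 3, 4, 5, 6}.
Read 'x': 1→{2}, 2→{5}, 3→{0, 1, 5}, 4→{2, 3, 4}, 5→∅, 6→{6}; now {0, 1, 2, 3, 4, 5, 6}.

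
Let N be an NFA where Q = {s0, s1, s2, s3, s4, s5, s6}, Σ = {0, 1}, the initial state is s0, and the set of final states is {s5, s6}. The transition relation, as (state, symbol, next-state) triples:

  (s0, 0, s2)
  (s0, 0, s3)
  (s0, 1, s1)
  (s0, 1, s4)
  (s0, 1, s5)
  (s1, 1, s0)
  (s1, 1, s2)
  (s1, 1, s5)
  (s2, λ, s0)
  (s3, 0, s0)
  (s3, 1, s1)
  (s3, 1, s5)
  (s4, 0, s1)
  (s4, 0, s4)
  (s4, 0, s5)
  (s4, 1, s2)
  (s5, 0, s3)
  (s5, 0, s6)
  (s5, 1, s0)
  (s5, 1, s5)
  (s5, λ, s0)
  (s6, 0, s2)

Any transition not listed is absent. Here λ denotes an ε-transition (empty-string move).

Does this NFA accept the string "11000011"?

Yes

Start in {s0}.
Read '1': {s0} → {s0, s1, s4, s5}.
Read '1': {s0, s1, s4, s5} → {s0, s1, s2, s4, s5}.
Read '0': {s0, s1, s2, s4, s5} → {s0, s1, s2, s3, s4, s5, s6}.
Read '0': {s0, s1, s2, s3, s4, s5, s6} → {s0, s1, s2, s3, s4, s5, s6}.
Read '0': {s0, s1, s2, s3, s4, s5, s6} → {s0, s1, s2, s3, s4, s5, s6}.
Read '0': {s0, s1, s2, s3, s4, s5, s6} → {s0, s1, s2, s3, s4, s5, s6}.
Read '1': {s0, s1, s2, s3, s4, s5, s6} → {s0, s1, s2, s4, s5}.
Read '1': {s0, s1, s2, s4, s5} → {s0, s1, s2, s4, s5}.
The final set {s0, s1, s2, s4, s5} contains the accepting state s5.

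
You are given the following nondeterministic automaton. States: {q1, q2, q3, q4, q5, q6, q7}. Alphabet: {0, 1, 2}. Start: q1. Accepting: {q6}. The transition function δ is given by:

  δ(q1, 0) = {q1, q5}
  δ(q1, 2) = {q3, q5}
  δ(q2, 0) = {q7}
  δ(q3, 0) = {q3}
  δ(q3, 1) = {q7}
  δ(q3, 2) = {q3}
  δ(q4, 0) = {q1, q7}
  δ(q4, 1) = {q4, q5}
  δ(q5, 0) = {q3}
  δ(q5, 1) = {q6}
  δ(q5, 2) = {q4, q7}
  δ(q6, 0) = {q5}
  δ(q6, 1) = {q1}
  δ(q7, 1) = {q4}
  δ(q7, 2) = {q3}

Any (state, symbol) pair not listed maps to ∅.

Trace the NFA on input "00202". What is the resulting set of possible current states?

{q3, q5}

Start in {q1}.
Read '0': {q1} → {q1, q5}.
Read '0': {q1, q5} → {q1, q3, q5}.
Read '2': {q1, q3, q5} → {q3, q4, q5, q7}.
Read '0': {q3, q4, q5, q7} → {q1, q3, q7}.
Read '2': {q1, q3, q7} → {q3, q5}.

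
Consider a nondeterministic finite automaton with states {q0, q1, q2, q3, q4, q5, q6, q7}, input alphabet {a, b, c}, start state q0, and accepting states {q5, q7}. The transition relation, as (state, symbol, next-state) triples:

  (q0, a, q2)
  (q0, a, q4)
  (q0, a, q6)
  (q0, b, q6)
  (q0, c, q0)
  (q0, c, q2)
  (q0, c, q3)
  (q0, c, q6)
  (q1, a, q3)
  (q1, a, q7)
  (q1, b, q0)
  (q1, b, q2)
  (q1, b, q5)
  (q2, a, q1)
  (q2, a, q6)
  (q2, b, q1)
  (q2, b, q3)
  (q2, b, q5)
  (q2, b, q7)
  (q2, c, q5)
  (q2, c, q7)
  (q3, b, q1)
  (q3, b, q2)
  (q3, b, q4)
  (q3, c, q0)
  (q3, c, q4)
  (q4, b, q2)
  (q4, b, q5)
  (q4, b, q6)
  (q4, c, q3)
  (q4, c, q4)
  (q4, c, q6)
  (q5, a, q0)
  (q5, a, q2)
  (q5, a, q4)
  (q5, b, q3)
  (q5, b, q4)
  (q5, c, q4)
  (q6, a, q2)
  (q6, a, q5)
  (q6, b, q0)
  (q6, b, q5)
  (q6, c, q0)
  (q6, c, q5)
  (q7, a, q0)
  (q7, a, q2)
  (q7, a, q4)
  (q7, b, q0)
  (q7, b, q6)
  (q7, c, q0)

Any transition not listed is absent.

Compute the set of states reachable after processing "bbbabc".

{q0, q3, q4, q6}

Start in {q0}.
Read 'b': q0→{q6}; now {q6}.
Read 'b': q6→{q0, q5}; now {q0, q5}.
Read 'b': q0→{q6}, q5→{q3, q4}; now {q3, q4, q6}.
Read 'a': q3→∅, q4→∅, q6→{q2, q5}; now {q2, q5}.
Read 'b': q2→{q1, q3, q5, q7}, q5→{q3, q4}; now {q1, q3, q4, q5, q7}.
Read 'c': q1→∅, q3→{q0, q4}, q4→{q3, q4, q6}, q5→{q4}, q7→{q0}; now {q0, q3, q4, q6}.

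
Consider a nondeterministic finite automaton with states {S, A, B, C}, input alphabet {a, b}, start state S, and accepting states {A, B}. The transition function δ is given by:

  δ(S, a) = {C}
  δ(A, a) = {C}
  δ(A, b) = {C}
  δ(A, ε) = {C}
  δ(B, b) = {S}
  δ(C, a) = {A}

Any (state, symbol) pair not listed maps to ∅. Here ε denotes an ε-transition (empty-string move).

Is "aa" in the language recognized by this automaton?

Yes

Start in {S}.
Read 'a': S→{C}; now {C}.
Read 'a': C→{A}; union {A}; ε-closure = {A, C}.
The final set {A, C} contains the accepting state A.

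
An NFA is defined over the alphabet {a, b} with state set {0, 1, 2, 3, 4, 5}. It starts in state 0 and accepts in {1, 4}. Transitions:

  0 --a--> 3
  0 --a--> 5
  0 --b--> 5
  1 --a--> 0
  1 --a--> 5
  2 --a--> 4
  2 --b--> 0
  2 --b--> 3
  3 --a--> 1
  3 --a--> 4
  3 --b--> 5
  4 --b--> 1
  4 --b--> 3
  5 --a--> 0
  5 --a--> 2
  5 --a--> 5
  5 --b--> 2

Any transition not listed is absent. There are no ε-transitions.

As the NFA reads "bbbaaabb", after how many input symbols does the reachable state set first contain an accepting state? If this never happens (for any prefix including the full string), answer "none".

Start in {0}.
Read 'b': {0} → {5}.
Read 'b': {5} → {2}.
Read 'b': {2} → {0, 3}.
Read 'a': {0, 3} → {1, 3, 4, 5}.
None of the earlier sets intersect F, but {1, 3, 4, 5} does.

4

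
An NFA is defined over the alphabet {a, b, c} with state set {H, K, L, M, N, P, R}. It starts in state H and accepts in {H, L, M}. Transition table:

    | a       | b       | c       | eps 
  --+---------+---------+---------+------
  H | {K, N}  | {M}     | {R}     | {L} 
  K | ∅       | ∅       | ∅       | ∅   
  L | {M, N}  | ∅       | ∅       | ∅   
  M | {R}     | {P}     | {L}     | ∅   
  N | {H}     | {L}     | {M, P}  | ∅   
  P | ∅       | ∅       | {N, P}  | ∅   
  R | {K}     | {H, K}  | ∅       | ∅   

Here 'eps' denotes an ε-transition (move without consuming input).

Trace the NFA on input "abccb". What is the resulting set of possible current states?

{L, P}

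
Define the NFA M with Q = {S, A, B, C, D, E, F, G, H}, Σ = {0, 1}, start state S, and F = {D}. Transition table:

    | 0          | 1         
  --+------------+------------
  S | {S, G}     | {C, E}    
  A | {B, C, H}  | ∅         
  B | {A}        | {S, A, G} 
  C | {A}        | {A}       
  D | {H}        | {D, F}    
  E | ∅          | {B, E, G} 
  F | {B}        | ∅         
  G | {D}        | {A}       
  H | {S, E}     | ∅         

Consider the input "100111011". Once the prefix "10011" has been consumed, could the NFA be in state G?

No

Start in {S}.
Read '1': S→{C, E}; now {C, E}.
Read '0': C→{A}, E→∅; now {A}.
Read '0': A→{B, C, H}; now {B, C, H}.
Read '1': B→{S, A, G}, C→{A}, H→∅; now {S, A, G}.
Read '1': S→{C, E}, A→∅, G→{A}; now {A, C, E}.
State G is not in {A, C, E}.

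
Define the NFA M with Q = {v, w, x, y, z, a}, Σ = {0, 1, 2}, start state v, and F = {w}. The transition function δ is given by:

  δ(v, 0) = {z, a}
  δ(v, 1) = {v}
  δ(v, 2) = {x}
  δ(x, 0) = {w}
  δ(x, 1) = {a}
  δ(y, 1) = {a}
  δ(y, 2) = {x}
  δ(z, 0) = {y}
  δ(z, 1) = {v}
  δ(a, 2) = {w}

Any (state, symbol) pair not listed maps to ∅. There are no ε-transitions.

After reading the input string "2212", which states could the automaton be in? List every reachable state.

Start in {v}.
Read '2': {v} → {x}.
Read '2': {x} → ∅.
The set is empty and remains empty for the remaining 2 symbols.

∅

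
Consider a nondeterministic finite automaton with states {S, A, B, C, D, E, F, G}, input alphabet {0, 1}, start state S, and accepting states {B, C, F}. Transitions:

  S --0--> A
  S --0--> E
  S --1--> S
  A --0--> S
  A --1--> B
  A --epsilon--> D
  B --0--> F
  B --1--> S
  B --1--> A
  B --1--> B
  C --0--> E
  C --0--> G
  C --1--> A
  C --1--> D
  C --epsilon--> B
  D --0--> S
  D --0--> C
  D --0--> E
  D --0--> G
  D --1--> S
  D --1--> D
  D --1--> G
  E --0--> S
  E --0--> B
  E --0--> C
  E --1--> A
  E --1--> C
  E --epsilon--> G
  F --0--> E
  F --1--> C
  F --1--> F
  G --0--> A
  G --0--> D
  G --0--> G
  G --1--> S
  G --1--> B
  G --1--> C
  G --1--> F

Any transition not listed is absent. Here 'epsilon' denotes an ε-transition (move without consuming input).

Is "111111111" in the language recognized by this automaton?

Start in {S}.
Read '1': S→{S}; now {S}.
Read '1': S→{S}; now {S}.
Read '1': S→{S}; now {S}.
Read '1': S→{S}; now {S}.
Read '1': S→{S}; now {S}.
Read '1': S→{S}; now {S}.
Read '1': S→{S}; now {S}.
Read '1': S→{S}; now {S}.
Read '1': S→{S}; now {S}.
The final set {S} contains no accepting state.

No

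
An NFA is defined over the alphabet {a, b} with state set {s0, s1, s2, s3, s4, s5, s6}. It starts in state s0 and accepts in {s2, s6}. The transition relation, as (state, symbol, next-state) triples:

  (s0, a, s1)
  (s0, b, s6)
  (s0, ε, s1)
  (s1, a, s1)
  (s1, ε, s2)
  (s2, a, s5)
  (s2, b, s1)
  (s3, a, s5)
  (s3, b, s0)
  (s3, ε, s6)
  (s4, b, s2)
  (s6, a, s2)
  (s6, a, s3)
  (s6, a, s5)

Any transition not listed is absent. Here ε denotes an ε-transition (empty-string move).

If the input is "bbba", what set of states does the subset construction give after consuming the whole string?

{s1, s2, s5}

Start: ε-closure({s0}) = {s0, s1, s2}.
Read 'b': {s0, s1, s2} → {s1, s2, s6}.
Read 'b': {s1, s2, s6} → {s1, s2}.
Read 'b': {s1, s2} → {s1, s2}.
Read 'a': {s1, s2} → {s1, s2, s5}.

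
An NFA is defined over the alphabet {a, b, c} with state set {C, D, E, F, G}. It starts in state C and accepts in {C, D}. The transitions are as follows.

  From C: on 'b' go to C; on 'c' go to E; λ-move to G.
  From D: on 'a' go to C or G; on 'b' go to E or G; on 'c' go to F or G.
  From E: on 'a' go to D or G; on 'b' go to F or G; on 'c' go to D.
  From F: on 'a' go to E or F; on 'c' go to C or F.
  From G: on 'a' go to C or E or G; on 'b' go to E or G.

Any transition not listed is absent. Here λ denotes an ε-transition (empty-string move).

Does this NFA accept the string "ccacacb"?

Start: ε-closure({C}) = {C, G}.
Read 'c': C→{E}, G→∅; now {E}.
Read 'c': E→{D}; now {D}.
Read 'a': D→{C, G}; now {C, G}.
Read 'c': C→{E}, G→∅; now {E}.
Read 'a': E→{D, G}; now {D, G}.
Read 'c': D→{F, G}, G→∅; now {F, G}.
Read 'b': F→∅, G→{E, G}; now {E, G}.
The final set {E, G} contains no accepting state.

No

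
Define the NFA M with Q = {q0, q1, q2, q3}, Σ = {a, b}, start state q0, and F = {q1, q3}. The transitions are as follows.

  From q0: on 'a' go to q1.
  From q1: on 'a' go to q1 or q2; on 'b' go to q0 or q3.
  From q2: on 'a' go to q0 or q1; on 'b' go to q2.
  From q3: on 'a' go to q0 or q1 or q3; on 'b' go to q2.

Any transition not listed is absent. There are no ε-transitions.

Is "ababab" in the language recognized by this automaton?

Yes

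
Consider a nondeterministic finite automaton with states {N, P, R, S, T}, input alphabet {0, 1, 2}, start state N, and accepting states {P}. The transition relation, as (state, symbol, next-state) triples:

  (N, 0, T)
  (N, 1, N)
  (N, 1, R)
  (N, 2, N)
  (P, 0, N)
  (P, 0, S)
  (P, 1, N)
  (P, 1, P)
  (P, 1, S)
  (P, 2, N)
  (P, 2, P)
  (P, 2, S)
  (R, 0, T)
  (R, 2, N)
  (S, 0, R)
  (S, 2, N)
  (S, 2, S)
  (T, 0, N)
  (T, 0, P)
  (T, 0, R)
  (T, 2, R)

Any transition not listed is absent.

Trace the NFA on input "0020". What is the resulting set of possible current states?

Start in {N}.
Read '0': {N} → {T}.
Read '0': {T} → {N, P, R}.
Read '2': {N, P, R} → {N, P, S}.
Read '0': {N, P, S} → {N, R, S, T}.

{N, R, S, T}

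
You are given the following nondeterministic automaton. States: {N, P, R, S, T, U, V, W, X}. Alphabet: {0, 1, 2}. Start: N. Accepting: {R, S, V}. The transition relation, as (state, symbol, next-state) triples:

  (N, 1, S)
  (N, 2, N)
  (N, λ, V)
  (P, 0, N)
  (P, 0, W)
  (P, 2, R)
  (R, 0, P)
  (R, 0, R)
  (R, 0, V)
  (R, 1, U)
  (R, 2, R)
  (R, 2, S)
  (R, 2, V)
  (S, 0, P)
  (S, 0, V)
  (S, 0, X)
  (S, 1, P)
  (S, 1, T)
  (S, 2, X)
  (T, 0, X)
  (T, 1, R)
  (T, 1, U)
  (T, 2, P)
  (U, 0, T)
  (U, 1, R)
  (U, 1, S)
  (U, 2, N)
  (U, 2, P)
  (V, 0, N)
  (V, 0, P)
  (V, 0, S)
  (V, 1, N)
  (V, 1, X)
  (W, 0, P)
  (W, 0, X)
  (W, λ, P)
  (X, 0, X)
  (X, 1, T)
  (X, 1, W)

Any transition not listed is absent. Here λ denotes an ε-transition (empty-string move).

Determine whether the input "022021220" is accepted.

Yes

Start: ε-closure({N}) = {N, V}.
Read '0': N→∅, V→{N, P, S}; union {N, P, S}; ε-closure = {N, P, S, V}.
Read '2': N→{N}, P→{R}, S→{X}, V→∅; union {N, R, X}; ε-closure = {N, R, V, X}.
Read '2': N→{N}, R→{R, S, V}, V→∅, X→∅; now {N, R, S, V}.
Read '0': N→∅, R→{P, R, V}, S→{P, V, X}, V→{N, P, S}; now {N, P, R, S, V, X}.
Read '2': N→{N}, P→{R}, R→{R, S, V}, S→{X}, V→∅, X→∅; now {N, R, S, V, X}.
Read '1': N→{S}, R→{U}, S→{P, T}, V→{N, X}, X→{T, W}; union {N, P, S, T, U, W, X}; ε-closure = {N, P, S, T, U, V, W, X}.
Read '2': N→{N}, P→{R}, S→{X}, T→{P}, U→{N, P}, V→∅, W→∅, X→∅; union {N, P, R, X}; ε-closure = {N, P, R, V, X}.
Read '2': N→{N}, P→{R}, R→{R, S, V}, V→∅, X→∅; now {N, R, S, V}.
Read '0': N→∅, R→{P, R, V}, S→{P, V, X}, V→{N, P, S}; now {N, P, R, S, V, X}.
The final set {N, P, R, S, V, X} contains the accepting states R, S, V.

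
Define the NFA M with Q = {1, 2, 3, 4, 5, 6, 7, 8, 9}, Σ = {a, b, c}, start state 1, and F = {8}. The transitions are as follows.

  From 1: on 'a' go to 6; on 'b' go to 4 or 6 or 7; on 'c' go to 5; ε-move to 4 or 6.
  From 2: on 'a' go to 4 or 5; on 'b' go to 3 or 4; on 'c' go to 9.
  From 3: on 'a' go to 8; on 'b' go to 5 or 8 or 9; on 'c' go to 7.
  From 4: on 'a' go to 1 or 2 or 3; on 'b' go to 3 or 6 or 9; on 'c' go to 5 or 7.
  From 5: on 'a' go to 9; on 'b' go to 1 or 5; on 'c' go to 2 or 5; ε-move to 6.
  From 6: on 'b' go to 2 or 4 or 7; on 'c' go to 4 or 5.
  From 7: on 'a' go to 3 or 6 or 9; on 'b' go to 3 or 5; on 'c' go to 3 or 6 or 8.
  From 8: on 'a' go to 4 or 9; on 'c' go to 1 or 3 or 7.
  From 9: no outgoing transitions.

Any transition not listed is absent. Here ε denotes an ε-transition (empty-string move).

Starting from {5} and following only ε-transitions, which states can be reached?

Begin with {5}.
ε-move 5 → 6; add 6.

{5, 6}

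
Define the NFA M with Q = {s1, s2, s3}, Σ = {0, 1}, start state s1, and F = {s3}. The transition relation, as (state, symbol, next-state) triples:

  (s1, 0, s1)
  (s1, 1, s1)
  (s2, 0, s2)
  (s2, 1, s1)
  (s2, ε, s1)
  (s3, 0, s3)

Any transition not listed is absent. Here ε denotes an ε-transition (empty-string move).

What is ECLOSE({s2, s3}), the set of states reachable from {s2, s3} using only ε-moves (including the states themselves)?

Begin with {s2, s3}.
ε-move s2 → s1; add s1.

{s1, s2, s3}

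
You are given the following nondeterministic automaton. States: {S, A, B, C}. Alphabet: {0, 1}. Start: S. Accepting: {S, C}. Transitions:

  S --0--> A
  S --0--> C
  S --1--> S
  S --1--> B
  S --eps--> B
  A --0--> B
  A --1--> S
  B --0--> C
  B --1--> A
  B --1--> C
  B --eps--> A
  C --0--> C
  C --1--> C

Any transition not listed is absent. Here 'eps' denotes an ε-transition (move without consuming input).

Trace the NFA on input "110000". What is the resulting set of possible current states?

Start: ε-closure({S}) = {S, A, B}.
Read '1': S→{S, B}, A→{S}, B→{A, C}; now {S, A, B, C}.
Read '1': S→{S, B}, A→{S}, B→{A, C}, C→{C}; now {S, A, B, C}.
Read '0': S→{A, C}, A→{B}, B→{C}, C→{C}; now {A, B, C}.
Read '0': A→{B}, B→{C}, C→{C}; union {B, C}; ε-closure = {A, B, C}.
Read '0': A→{B}, B→{C}, C→{C}; union {B, C}; ε-closure = {A, B, C}.
Read '0': A→{B}, B→{C}, C→{C}; union {B, C}; ε-closure = {A, B, C}.

{A, B, C}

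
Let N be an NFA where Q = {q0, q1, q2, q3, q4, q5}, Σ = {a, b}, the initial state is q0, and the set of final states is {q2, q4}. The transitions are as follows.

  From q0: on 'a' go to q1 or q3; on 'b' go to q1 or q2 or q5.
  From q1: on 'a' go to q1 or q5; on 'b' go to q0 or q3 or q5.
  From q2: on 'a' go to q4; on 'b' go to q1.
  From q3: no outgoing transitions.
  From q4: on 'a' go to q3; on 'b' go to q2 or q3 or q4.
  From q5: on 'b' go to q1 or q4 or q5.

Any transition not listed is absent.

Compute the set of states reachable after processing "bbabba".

{q1, q3, q4, q5}

Start in {q0}.
Read 'b': q0→{q1, q2, q5}; now {q1, q2, q5}.
Read 'b': q1→{q0, q3, q5}, q2→{q1}, q5→{q1, q4, q5}; now {q0, q1, q3, q4, q5}.
Read 'a': q0→{q1, q3}, q1→{q1, q5}, q3→∅, q4→{q3}, q5→∅; now {q1, q3, q5}.
Read 'b': q1→{q0, q3, q5}, q3→∅, q5→{q1, q4, q5}; now {q0, q1, q3, q4, q5}.
Read 'b': q0→{q1, q2, q5}, q1→{q0, q3, q5}, q3→∅, q4→{q2, q3, q4}, q5→{q1, q4, q5}; now {q0, q1, q2, q3, q4, q5}.
Read 'a': q0→{q1, q3}, q1→{q1, q5}, q2→{q4}, q3→∅, q4→{q3}, q5→∅; now {q1, q3, q4, q5}.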